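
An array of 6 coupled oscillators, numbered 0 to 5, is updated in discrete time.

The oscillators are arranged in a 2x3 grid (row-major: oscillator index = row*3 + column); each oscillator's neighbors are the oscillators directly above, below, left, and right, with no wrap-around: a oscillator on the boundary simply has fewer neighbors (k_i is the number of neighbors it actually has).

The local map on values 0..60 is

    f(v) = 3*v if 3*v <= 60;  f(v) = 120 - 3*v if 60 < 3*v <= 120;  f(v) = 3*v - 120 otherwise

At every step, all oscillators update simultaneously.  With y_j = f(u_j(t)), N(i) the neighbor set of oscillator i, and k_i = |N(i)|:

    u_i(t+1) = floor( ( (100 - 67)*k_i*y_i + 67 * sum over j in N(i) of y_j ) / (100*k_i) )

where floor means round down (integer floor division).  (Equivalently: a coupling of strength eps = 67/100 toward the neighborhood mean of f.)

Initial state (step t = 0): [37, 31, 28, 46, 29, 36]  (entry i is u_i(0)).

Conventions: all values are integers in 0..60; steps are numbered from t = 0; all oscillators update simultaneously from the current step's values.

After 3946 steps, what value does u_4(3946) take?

Simulating step by step:
t=0: [37, 31, 28, 46, 29, 36]
t=1: [18, 26, 24, 20, 23, 27]
t=2: [51, 48, 42, 54, 48, 46]
t=3: [33, 21, 16, 32, 26, 15]
t=4: [34, 43, 50, 29, 42, 45]
t=5: [20, 15, 17, 18, 14, 17]
t=6: [52, 49, 48, 51, 47, 47]
t=7: [31, 27, 24, 29, 25, 22]
t=8: [33, 39, 46, 35, 42, 48]
t=9: [12, 11, 14, 13, 11, 15]
t=10: [36, 35, 39, 35, 37, 39]
t=11: [14, 10, 7, 11, 10, 5]
t=12: [34, 30, 22, 35, 27, 22]
t=13: [21, 34, 45, 24, 34, 48]
t=14: [40, 26, 19, 40, 26, 18]
t=15: [14, 35, 50, 14, 35, 50]
t=16: [32, 24, 24, 32, 24, 24]
t=17: [32, 42, 48, 32, 42, 48]
t=18: [17, 14, 17, 17, 14, 17]
t=19: [47, 46, 47, 47, 46, 47]
t=20: [19, 19, 19, 19, 19, 19]
t=21: [57, 57, 57, 57, 57, 57]
t=22: [51, 51, 51, 51, 51, 51]
t=23: [33, 33, 33, 33, 33, 33]
t=24: [21, 21, 21, 21, 21, 21]
t=25: [57, 57, 57, 57, 57, 57]

Answer: u_4(3946) = 51
Key observation: The state at step 21, [57, 57, 57, 57, 57, 57], reappears at step 25: the system is in a cycle of period 4 from step 21 on.  Therefore the state at step 3946 equals the state at step 21 + ((3946 - 21) mod 4) = 22, which is [51, 51, 51, 51, 51, 51].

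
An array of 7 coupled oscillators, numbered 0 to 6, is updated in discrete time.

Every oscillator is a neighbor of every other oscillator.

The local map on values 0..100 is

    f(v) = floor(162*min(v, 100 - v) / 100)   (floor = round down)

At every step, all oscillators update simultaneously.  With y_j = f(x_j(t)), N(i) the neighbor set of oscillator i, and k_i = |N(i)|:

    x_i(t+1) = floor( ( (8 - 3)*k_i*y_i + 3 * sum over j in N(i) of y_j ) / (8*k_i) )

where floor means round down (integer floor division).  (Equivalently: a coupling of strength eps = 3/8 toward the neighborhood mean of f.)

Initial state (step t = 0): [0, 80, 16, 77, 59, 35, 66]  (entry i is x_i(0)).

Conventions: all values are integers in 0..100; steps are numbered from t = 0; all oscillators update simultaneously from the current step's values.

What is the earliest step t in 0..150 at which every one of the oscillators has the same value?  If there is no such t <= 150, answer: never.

Simulating step by step:
t=0: [0, 80, 16, 77, 59, 35, 66]  (not all equal)
t=1: [16, 34, 31, 37, 54, 48, 47]  (not all equal)
t=2: [40, 56, 54, 59, 67, 69, 68]  (not all equal)
t=3: [62, 66, 68, 63, 56, 54, 55]  (not all equal)
t=4: [62, 58, 56, 60, 67, 69, 68]  (not all equal)
t=5: [60, 64, 66, 62, 55, 54, 54]  (not all equal)
t=6: [64, 61, 59, 62, 69, 70, 70]  (not all equal)
t=7: [57, 60, 61, 58, 52, 51, 51]  (not all equal)
t=8: [70, 67, 66, 69, 74, 75, 75]  (not all equal)
t=9: [47, 50, 51, 48, 44, 43, 43]  (not all equal)
t=10: [75, 78, 77, 75, 72, 71, 71]  (not all equal)
t=11: [40, 37, 38, 40, 43, 43, 43]  (not all equal)
t=12: [64, 61, 62, 64, 67, 67, 67]  (not all equal)
t=13: [57, 60, 59, 57, 54, 54, 54]  (not all equal)
t=14: [69, 66, 67, 69, 72, 72, 72]  (not all equal)
t=15: [49, 52, 51, 49, 46, 46, 46]  (not all equal)
t=16: [77, 76, 77, 77, 75, 75, 75]  (not all equal)
t=17: [37, 38, 37, 37, 39, 39, 39]  (not all equal)
t=18: [59, 61, 59, 59, 62, 62, 62]  (not all equal)
t=19: [64, 63, 64, 64, 62, 62, 62]  (not all equal)
t=20: [58, 59, 58, 58, 60, 60, 60]  (not all equal)
t=21: [67, 66, 67, 67, 64, 64, 64]  (not all equal)
t=22: [54, 55, 54, 54, 56, 56, 56]  (not all equal)
t=23: [73, 72, 73, 73, 71, 71, 71]  (not all equal)
t=24: [43, 44, 43, 43, 45, 45, 45]  (not all equal)
t=25: [69, 70, 69, 69, 71, 71, 71]  (not all equal)
t=26: [49, 48, 49, 49, 46, 46, 46]  (not all equal)
t=27: [77, 76, 77, 77, 75, 75, 75]  (not all equal)

Answer: never
Key observation: The state at step 16 reappears at step 27 — the system is in a cycle of period 11 from step 16 on.  No step 0..27 is synchronized, and the cycle repeats forever, so no step up to 150 (or ever) has all oscillators equal.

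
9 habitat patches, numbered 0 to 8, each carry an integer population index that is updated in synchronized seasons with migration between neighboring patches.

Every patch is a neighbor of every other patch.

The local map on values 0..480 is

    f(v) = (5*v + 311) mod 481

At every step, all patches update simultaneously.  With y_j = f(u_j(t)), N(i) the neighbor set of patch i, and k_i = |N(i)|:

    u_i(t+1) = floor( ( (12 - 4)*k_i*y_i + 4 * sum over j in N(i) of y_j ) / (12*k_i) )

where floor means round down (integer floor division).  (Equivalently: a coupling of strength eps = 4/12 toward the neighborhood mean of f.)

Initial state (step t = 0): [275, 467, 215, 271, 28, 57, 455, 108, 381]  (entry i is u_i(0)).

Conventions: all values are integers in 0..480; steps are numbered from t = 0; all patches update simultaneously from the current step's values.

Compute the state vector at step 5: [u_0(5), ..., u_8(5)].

Simulating step by step:
t=0: [275, 467, 215, 271, 28, 57, 455, 108, 381]
t=1: [257, 256, 370, 245, 387, 177, 218, 337, 288]
t=2: [179, 176, 231, 141, 284, 229, 357, 128, 276]
t=3: [225, 215, 86, 106, 252, 80, 180, 366, 227]
t=4: [393, 362, 260, 322, 177, 241, 253, 233, 99]
t=5: [303, 206, 188, 381, 229, 128, 166, 103, 286]

Answer: [303, 206, 188, 381, 229, 128, 166, 103, 286]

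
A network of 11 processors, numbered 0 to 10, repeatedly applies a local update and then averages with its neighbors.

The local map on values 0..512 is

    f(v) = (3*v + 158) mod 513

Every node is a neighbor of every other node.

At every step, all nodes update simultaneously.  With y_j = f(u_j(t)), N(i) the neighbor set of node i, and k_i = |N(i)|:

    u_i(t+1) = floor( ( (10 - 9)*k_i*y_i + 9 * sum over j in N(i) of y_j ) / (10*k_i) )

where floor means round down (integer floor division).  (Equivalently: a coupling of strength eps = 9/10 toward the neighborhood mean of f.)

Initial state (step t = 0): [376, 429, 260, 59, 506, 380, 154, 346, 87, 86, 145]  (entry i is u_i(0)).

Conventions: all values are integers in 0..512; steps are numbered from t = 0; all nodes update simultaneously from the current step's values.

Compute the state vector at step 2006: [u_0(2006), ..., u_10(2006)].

Answer: [434, 434, 434, 434, 434, 434, 434, 434, 434, 434, 434]
Key observation: The state at step 5, [434, 434, 434, 434, 434, 434, 434, 434, 434, 434, 434], reappears at step 6: the system is in a cycle of period 1 from step 5 on.  Therefore the state at step 2006 equals the state at step 5 + ((2006 - 5) mod 1) = 5, which is [434, 434, 434, 434, 434, 434, 434, 434, 434, 434, 434].

Derivation:
t=0: [376, 429, 260, 59, 506, 380, 154, 346, 87, 86, 145]
t=1: [276, 277, 277, 276, 274, 276, 274, 275, 277, 277, 274]
t=2: [472, 472, 472, 472, 472, 472, 472, 472, 472, 472, 472]
t=3: [35, 35, 35, 35, 35, 35, 35, 35, 35, 35, 35]
t=4: [263, 263, 263, 263, 263, 263, 263, 263, 263, 263, 263]
t=5: [434, 434, 434, 434, 434, 434, 434, 434, 434, 434, 434]
t=6: [434, 434, 434, 434, 434, 434, 434, 434, 434, 434, 434]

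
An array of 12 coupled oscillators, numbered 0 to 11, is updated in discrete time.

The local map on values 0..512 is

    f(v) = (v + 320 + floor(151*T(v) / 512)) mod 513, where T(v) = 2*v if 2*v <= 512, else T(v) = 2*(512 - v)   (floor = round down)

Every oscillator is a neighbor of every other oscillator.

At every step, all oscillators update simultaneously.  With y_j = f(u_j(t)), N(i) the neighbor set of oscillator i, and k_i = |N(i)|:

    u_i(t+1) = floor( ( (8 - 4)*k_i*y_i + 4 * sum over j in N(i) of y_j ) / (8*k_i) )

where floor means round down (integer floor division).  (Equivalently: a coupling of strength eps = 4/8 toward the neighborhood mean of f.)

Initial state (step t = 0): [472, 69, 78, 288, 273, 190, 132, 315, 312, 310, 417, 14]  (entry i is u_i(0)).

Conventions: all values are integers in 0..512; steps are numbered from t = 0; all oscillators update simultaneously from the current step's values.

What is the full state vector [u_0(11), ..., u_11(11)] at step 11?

Answer: [214, 214, 214, 214, 214, 214, 214, 214, 214, 214, 214, 214]

Derivation:
t=0: [472, 69, 78, 288, 273, 190, 132, 315, 312, 310, 417, 14]
t=1: [277, 334, 341, 243, 239, 189, 147, 248, 247, 247, 267, 295]
t=2: [204, 215, 216, 191, 188, 152, 122, 195, 194, 194, 203, 208]
t=3: [118, 126, 127, 109, 107, 81, 59, 112, 111, 111, 117, 121]
t=4: [452, 224, 225, 445, 444, 425, 409, 447, 447, 447, 451, 454]
t=5: [280, 220, 221, 278, 278, 275, 272, 279, 279, 279, 279, 280]
t=6: [216, 186, 187, 216, 216, 215, 215, 216, 216, 216, 216, 216]
t=7: [145, 123, 124, 145, 145, 144, 144, 145, 145, 145, 145, 145]
t=8: [33, 17, 18, 33, 33, 32, 32, 33, 33, 33, 33, 33]
t=9: [369, 358, 358, 369, 369, 368, 368, 369, 369, 369, 369, 369]
t=10: [259, 257, 257, 259, 259, 259, 259, 259, 259, 259, 259, 259]
t=11: [214, 214, 214, 214, 214, 214, 214, 214, 214, 214, 214, 214]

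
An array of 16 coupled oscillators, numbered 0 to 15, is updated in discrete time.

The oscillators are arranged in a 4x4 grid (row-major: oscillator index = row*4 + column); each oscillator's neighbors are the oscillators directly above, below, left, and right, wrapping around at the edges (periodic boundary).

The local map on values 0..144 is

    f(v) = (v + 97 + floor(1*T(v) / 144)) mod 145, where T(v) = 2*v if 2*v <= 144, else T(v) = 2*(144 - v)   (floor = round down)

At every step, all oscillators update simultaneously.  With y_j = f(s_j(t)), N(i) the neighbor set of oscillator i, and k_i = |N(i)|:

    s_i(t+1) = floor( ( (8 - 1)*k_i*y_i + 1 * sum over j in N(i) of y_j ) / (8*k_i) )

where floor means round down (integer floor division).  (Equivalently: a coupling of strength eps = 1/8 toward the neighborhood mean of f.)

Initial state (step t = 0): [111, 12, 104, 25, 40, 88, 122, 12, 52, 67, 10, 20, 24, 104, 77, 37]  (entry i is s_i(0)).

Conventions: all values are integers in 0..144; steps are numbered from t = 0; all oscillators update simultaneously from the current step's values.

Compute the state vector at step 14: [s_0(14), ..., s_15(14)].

Simulating step by step:
t=0: [111, 12, 104, 25, 40, 88, 122, 12, 52, 67, 10, 20, 24, 104, 77, 37]
t=1: [70, 102, 59, 118, 126, 45, 74, 109, 15, 23, 101, 113, 113, 57, 36, 129]
t=2: [27, 53, 18, 66, 78, 132, 31, 60, 108, 114, 57, 66, 63, 19, 121, 81]
t=3: [110, 18, 107, 24, 35, 80, 118, 16, 56, 66, 16, 19, 23, 106, 72, 32]
t=4: [69, 107, 61, 117, 122, 38, 71, 112, 19, 22, 106, 112, 113, 59, 33, 124]
t=5: [26, 57, 20, 65, 75, 126, 28, 63, 111, 114, 61, 65, 63, 21, 118, 76]
t=6: [109, 21, 109, 23, 32, 75, 116, 18, 59, 66, 20, 18, 23, 108, 69, 28]
t=7: [68, 109, 63, 116, 119, 34, 69, 114, 21, 22, 109, 112, 113, 61, 29, 121]
t=8: [25, 58, 21, 64, 72, 123, 26, 64, 113, 114, 63, 65, 63, 22, 115, 73]
t=9: [108, 22, 110, 22, 30, 72, 114, 19, 60, 66, 21, 18, 23, 109, 67, 25]
t=10: [67, 110, 64, 115, 117, 32, 67, 114, 22, 22, 110, 112, 112, 62, 27, 118]
t=11: [24, 59, 22, 63, 70, 121, 25, 64, 114, 114, 64, 65, 62, 23, 113, 71]
t=12: [107, 23, 110, 21, 27, 70, 113, 19, 61, 66, 22, 18, 22, 109, 65, 23]
t=13: [66, 111, 64, 114, 115, 29, 66, 114, 23, 22, 110, 112, 112, 61, 26, 116]
t=14: [23, 60, 22, 63, 68, 118, 24, 64, 114, 114, 64, 65, 62, 22, 112, 69]

Answer: [23, 60, 22, 63, 68, 118, 24, 64, 114, 114, 64, 65, 62, 22, 112, 69]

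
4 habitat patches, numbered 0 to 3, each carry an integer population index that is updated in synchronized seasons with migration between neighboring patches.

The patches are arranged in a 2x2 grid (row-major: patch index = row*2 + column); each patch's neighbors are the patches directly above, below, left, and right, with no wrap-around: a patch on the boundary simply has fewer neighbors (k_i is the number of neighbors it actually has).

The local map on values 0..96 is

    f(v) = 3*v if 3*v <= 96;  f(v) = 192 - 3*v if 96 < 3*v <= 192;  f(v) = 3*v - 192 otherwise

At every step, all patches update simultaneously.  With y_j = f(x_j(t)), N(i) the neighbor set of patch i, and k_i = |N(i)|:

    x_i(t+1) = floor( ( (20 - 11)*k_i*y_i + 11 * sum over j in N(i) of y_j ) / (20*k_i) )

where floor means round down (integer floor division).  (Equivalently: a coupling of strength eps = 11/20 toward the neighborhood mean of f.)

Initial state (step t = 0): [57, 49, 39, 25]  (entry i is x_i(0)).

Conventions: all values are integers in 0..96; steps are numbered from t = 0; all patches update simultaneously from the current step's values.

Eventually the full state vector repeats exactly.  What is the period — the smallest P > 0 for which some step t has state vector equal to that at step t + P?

Simulating step by step:
t=0: [57, 49, 39, 25]
t=1: [42, 46, 60, 66]
t=2: [47, 44, 25, 20]
t=3: [60, 57, 64, 64]
t=4: [11, 12, 3, 5]
t=5: [27, 29, 17, 19]
t=6: [74, 77, 60, 63]
t=7: [27, 26, 14, 15]
t=8: [69, 69, 53, 53]
t=9: [19, 19, 28, 28]
t=10: [64, 64, 76, 76]
t=11: [9, 9, 26, 26]
t=12: [41, 41, 63, 63]
t=13: [50, 50, 21, 21]
t=14: [47, 47, 57, 57]
t=15: [42, 42, 29, 29]
t=16: [71, 71, 81, 81]
t=17: [29, 29, 42, 42]
t=18: [81, 81, 71, 71]
t=19: [42, 42, 29, 29]

Answer: 4
Key observation: The state at step 15, [42, 42, 29, 29], reappears at step 19 — and no state repeats earlier — so the cycle the system enters has period 4.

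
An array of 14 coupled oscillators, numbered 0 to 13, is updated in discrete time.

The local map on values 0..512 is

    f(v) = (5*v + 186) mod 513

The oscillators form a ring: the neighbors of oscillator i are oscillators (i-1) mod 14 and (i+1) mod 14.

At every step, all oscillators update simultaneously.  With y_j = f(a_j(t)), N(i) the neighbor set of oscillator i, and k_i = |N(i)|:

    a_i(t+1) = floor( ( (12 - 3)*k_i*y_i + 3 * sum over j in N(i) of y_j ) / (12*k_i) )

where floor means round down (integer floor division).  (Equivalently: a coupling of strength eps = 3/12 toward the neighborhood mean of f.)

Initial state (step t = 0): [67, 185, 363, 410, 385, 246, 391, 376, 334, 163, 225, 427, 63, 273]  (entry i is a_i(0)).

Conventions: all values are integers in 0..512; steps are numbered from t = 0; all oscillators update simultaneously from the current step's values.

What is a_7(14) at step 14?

Answer: a_7(14) = 383

Derivation:
t=0: [67, 185, 363, 410, 385, 246, 391, 376, 334, 163, 225, 427, 63, 273]
t=1: [18, 122, 380, 203, 116, 311, 117, 61, 300, 441, 308, 300, 410, 72]
t=2: [246, 251, 82, 167, 236, 215, 280, 418, 214, 296, 201, 156, 160, 82]
t=3: [354, 370, 177, 433, 347, 224, 92, 202, 216, 144, 196, 419, 421, 170]
t=4: [376, 430, 133, 277, 358, 274, 156, 174, 250, 342, 182, 219, 209, 89]
t=5: [60, 257, 293, 120, 333, 124, 345, 130, 355, 327, 129, 225, 200, 115]
t=6: [451, 408, 173, 257, 304, 305, 356, 341, 392, 304, 309, 273, 186, 266]
t=7: [374, 182, 96, 357, 202, 203, 385, 329, 135, 161, 166, 44, 130, 427]
t=8: [45, 72, 177, 364, 203, 159, 102, 269, 357, 464, 487, 407, 326, 242]
t=9: [358, 81, 96, 377, 248, 395, 258, 455, 443, 401, 119, 168, 275, 363]
t=10: [395, 132, 126, 83, 316, 188, 402, 406, 330, 181, 218, 36, 74, 403]
t=11: [142, 301, 279, 132, 193, 121, 141, 178, 251, 117, 241, 311, 96, 130]
t=12: [346, 167, 92, 270, 170, 271, 324, 136, 349, 291, 331, 216, 180, 309]
t=13: [370, 444, 227, 400, 71, 36, 244, 347, 350, 163, 269, 225, 99, 198]
t=14: [435, 364, 282, 140, 83, 325, 378, 383, 406, 478, 475, 297, 180, 195]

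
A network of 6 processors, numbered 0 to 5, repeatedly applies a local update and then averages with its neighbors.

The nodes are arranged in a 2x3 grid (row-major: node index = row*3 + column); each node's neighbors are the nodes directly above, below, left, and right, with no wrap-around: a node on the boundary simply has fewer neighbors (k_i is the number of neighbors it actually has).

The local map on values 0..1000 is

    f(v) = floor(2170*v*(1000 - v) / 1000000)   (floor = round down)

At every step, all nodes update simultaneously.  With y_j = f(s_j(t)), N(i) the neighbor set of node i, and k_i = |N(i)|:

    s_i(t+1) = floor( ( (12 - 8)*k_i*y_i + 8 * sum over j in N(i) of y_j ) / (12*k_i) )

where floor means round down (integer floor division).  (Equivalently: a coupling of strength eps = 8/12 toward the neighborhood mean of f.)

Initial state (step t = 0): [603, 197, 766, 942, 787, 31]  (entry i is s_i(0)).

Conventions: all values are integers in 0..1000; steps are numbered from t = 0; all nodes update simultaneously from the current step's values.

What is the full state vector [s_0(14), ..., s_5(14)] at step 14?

Answer: [539, 539, 539, 539, 539, 539]

Derivation:
t=0: [603, 197, 766, 942, 787, 31]
t=1: [326, 396, 265, 333, 237, 272]
t=2: [492, 459, 456, 449, 448, 414]
t=3: [538, 538, 534, 538, 534, 533]
t=4: [539, 539, 539, 539, 539, 539]
t=5: [539, 539, 539, 539, 539, 539]
t=6: [539, 539, 539, 539, 539, 539]
t=7: [539, 539, 539, 539, 539, 539]
t=8: [539, 539, 539, 539, 539, 539]
t=9: [539, 539, 539, 539, 539, 539]
t=10: [539, 539, 539, 539, 539, 539]
t=11: [539, 539, 539, 539, 539, 539]
t=12: [539, 539, 539, 539, 539, 539]
t=13: [539, 539, 539, 539, 539, 539]
t=14: [539, 539, 539, 539, 539, 539]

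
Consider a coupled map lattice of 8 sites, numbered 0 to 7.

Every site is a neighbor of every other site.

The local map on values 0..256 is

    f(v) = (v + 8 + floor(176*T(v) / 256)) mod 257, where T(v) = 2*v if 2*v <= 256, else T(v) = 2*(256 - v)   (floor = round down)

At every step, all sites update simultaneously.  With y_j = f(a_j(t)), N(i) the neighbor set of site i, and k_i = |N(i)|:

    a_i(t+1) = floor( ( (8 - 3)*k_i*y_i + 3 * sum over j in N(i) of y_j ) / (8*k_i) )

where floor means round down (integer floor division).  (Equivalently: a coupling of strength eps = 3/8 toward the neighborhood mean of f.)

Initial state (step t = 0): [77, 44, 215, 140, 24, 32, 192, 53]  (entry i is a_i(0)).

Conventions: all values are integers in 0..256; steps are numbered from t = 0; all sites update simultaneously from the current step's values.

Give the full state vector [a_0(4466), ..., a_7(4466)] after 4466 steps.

Answer: [82, 147, 147, 147, 147, 147, 147, 82]
Key observation: The state at step 12, [81, 145, 145, 145, 145, 145, 145, 81], reappears at step 16: the system is in a cycle of period 4 from step 12 on.  Therefore the state at step 4466 equals the state at step 12 + ((4466 - 12) mod 4) = 14, which is [82, 147, 147, 147, 147, 147, 147, 82].

Derivation:
t=0: [77, 44, 215, 140, 24, 32, 192, 53]
t=1: [145, 100, 49, 65, 73, 84, 54, 112]
t=2: [87, 200, 130, 152, 163, 178, 137, 69]
t=3: [156, 50, 65, 60, 57, 54, 63, 132]
t=4: [77, 124, 144, 137, 133, 129, 141, 82]
t=5: [145, 62, 65, 66, 67, 68, 65, 152]
t=6: [84, 146, 150, 151, 152, 154, 150, 83]
t=7: [155, 64, 63, 63, 63, 62, 63, 154]
t=8: [80, 146, 145, 145, 145, 143, 145, 81]
t=9: [149, 64, 64, 64, 64, 64, 64, 151]
t=10: [83, 147, 147, 147, 147, 147, 147, 82]
t=11: [154, 63, 63, 63, 63, 63, 63, 152]
t=12: [81, 145, 145, 145, 145, 145, 145, 81]
t=13: [151, 64, 64, 64, 64, 64, 64, 151]
t=14: [82, 147, 147, 147, 147, 147, 147, 82]
t=15: [152, 63, 63, 63, 63, 63, 63, 152]
t=16: [81, 145, 145, 145, 145, 145, 145, 81]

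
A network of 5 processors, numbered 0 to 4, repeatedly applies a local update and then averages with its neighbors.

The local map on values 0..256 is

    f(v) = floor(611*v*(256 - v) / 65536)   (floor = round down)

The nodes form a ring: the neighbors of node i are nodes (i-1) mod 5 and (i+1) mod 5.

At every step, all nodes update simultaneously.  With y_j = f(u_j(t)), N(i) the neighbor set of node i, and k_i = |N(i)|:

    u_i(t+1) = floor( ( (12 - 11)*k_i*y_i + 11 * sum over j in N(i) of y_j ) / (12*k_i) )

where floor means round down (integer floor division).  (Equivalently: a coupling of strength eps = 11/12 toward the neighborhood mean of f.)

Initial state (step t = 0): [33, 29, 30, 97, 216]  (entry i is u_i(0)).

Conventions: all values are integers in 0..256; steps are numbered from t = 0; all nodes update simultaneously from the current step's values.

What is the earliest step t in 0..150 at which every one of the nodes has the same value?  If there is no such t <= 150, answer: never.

Answer: 4
Key observation: Synchronization is absorbing here: once all nodes are equal they stay equal, and step 4 is the first all-equal step.

Derivation:
t=0: [33, 29, 30, 97, 216]  (not all equal)
t=1: [70, 65, 98, 77, 103]  (not all equal)
t=2: [129, 131, 123, 143, 126]  (not all equal)
t=3: [152, 152, 151, 151, 151]  (not all equal)
t=4: [147, 147, 147, 147, 147]  (all equal)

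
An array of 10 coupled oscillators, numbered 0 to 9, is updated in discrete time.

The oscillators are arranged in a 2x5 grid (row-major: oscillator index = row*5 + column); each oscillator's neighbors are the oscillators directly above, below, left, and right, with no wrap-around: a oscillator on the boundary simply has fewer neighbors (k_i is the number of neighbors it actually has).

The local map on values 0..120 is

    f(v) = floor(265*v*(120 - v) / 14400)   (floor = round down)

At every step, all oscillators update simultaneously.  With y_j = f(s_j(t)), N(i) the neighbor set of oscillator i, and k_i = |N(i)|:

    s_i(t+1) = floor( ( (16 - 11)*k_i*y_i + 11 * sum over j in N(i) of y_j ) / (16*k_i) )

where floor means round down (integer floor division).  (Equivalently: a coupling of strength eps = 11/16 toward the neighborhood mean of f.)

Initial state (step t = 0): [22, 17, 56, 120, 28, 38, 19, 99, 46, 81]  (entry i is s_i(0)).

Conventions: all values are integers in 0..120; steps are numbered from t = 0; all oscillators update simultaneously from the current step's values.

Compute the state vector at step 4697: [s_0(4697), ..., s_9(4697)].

Answer: [65, 65, 65, 65, 65, 65, 65, 65, 65, 65]
Key observation: The state at step 4, [65, 65, 65, 65, 65, 65, 65, 65, 65, 65], reappears at step 5: the system is in a cycle of period 1 from step 4 on.  Therefore the state at step 4697 equals the state at step 4 + ((4697 - 4) mod 1) = 4, which is [65, 65, 65, 65, 65, 65, 65, 65, 65, 65].

Derivation:
t=0: [22, 17, 56, 120, 28, 38, 19, 99, 46, 81]
t=1: [42, 41, 36, 39, 34, 43, 40, 49, 41, 55]
t=2: [59, 58, 58, 56, 58, 59, 60, 59, 61, 58]
t=3: [66, 66, 65, 65, 65, 66, 66, 66, 65, 66]
t=4: [65, 65, 65, 65, 65, 65, 65, 65, 65, 65]
t=5: [65, 65, 65, 65, 65, 65, 65, 65, 65, 65]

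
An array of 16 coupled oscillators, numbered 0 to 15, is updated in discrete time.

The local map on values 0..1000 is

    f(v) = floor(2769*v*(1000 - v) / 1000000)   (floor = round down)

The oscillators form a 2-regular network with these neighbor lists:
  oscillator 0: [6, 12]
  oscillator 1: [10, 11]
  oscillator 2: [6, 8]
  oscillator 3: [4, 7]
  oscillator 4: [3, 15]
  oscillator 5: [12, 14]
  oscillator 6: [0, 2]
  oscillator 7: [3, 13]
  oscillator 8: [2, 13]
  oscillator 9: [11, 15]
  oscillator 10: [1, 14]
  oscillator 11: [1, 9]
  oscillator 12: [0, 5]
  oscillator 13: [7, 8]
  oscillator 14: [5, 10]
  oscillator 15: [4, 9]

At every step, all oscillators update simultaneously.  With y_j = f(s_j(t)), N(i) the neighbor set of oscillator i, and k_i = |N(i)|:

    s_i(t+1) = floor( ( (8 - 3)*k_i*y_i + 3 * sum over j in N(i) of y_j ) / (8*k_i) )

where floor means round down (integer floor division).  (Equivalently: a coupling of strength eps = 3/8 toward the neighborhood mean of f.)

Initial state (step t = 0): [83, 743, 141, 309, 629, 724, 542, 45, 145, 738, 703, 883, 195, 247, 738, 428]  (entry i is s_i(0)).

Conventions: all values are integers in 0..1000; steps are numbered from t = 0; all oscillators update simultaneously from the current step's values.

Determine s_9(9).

Simulating step by step:
t=0: [83, 743, 141, 309, 629, 724, 542, 45, 145, 738, 703, 883, 195, 247, 738, 428]
t=1: [341, 492, 402, 512, 641, 527, 531, 281, 373, 514, 560, 378, 414, 408, 546, 644]
t=2: [643, 682, 666, 656, 646, 685, 671, 604, 654, 672, 684, 666, 665, 643, 686, 645]
t=3: [626, 602, 616, 632, 631, 600, 616, 649, 625, 615, 598, 611, 616, 638, 596, 629]
t=4: [650, 662, 652, 641, 644, 662, 652, 634, 647, 653, 664, 658, 654, 639, 665, 647]
t=5: [628, 619, 628, 637, 634, 619, 628, 640, 632, 627, 617, 623, 625, 637, 616, 631]
t=6: [646, 652, 645, 639, 642, 652, 646, 638, 643, 647, 653, 650, 648, 640, 653, 644]
t=7: [632, 628, 634, 637, 636, 628, 633, 638, 635, 631, 627, 629, 630, 637, 627, 634]
t=8: [644, 646, 642, 640, 641, 646, 643, 639, 641, 644, 646, 645, 645, 640, 646, 642]
t=9: [634, 633, 636, 637, 636, 633, 635, 637, 636, 634, 633, 633, 633, 637, 633, 635]

Answer: s_9(9) = 634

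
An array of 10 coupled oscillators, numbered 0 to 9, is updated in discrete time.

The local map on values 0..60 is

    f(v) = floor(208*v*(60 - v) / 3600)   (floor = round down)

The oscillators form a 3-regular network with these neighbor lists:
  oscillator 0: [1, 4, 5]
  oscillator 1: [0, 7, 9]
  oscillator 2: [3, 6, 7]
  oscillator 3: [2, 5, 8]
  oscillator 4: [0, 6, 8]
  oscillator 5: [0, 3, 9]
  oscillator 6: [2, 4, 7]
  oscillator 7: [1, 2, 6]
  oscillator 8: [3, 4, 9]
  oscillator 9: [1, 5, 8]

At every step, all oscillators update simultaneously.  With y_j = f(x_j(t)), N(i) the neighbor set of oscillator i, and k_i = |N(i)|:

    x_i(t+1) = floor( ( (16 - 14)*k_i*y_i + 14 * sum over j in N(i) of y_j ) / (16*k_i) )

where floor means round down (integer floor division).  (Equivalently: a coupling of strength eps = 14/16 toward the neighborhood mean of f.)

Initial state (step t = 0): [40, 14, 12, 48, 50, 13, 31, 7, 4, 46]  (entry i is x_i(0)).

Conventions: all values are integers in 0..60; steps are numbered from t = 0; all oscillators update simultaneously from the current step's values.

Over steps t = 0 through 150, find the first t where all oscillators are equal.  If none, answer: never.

Answer: 4
Key observation: Synchronization is absorbing here: once all oscillators are equal they stay equal, and step 4 is the first all-equal step.

Derivation:
t=0: [40, 14, 12, 48, 50, 13, 31, 7, 4, 46]  (not all equal)
t=1: [34, 34, 34, 27, 35, 38, 30, 37, 30, 29]  (not all equal)
t=2: [49, 50, 50, 50, 51, 50, 50, 51, 50, 50]  (not all equal)
t=3: [27, 28, 27, 28, 28, 28, 26, 27, 27, 28]  (not all equal)
t=4: [51, 51, 51, 51, 51, 51, 51, 51, 51, 51]  (all equal)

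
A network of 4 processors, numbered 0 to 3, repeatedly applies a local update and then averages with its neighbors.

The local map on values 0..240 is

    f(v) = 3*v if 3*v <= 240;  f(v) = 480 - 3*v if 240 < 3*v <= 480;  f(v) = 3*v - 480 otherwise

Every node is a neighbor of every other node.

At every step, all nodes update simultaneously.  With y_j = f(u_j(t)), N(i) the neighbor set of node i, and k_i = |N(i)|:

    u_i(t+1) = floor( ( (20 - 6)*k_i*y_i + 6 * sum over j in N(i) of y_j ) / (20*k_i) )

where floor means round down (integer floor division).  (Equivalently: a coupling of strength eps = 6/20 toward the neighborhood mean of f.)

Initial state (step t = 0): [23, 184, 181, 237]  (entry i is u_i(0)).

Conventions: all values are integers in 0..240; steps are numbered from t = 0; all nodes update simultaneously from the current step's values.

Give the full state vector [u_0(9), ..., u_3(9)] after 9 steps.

Simulating step by step:
t=0: [23, 184, 181, 237]
t=1: [84, 86, 81, 182]
t=2: [212, 208, 217, 114]
t=3: [154, 147, 163, 143]
t=4: [22, 35, 17, 42]
t=5: [74, 97, 65, 110]
t=6: [208, 189, 192, 165]
t=7: [120, 86, 91, 43]
t=8: [139, 201, 192, 145]
t=9: [70, 106, 90, 59]

Answer: [70, 106, 90, 59]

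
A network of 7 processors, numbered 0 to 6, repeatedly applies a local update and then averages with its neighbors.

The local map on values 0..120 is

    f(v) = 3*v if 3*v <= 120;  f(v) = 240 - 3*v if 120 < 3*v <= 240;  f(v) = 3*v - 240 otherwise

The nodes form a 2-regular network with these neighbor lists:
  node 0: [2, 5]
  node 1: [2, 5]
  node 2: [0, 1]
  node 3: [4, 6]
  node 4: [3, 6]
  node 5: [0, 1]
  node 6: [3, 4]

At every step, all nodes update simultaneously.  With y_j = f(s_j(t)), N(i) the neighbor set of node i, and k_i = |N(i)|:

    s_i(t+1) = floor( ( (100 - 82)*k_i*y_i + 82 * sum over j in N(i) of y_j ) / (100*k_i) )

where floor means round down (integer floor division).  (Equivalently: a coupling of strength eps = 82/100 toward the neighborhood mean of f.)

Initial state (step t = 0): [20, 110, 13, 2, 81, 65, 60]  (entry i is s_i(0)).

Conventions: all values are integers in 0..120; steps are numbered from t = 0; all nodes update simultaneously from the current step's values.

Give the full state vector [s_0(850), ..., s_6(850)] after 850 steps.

Simulating step by step:
t=0: [20, 110, 13, 2, 81, 65, 60]
t=1: [45, 50, 68, 26, 27, 69, 14]
t=2: [47, 44, 86, 64, 63, 85, 72]
t=3: [31, 32, 88, 39, 38, 87, 44]
t=4: [35, 35, 81, 112, 112, 81, 114]
t=5: [21, 21, 86, 98, 98, 86, 97]
t=6: [26, 26, 54, 52, 52, 54, 53]
t=7: [78, 78, 78, 82, 82, 78, 83]
t=8: [6, 6, 6, 7, 7, 6, 6]
t=9: [18, 18, 18, 19, 19, 18, 20]
t=10: [54, 54, 54, 58, 58, 54, 57]
t=11: [78, 78, 78, 67, 67, 78, 66]
t=12: [6, 6, 6, 40, 40, 6, 39]
t=13: [18, 18, 18, 118, 118, 18, 119]
t=14: [54, 54, 54, 115, 115, 54, 114]
t=15: [78, 78, 78, 103, 103, 78, 104]
t=16: [6, 6, 6, 70, 70, 6, 69]
t=17: [18, 18, 18, 31, 31, 18, 30]
t=18: [54, 54, 54, 91, 91, 54, 92]
t=19: [78, 78, 78, 34, 34, 78, 33]
t=20: [6, 6, 6, 100, 100, 6, 101]
t=21: [18, 18, 18, 61, 61, 18, 60]
t=22: [54, 54, 54, 58, 58, 54, 57]

Answer: [54, 54, 54, 58, 58, 54, 57]
Key observation: The state at step 10, [54, 54, 54, 58, 58, 54, 57], reappears at step 22: the system is in a cycle of period 12 from step 10 on.  Therefore the state at step 850 equals the state at step 10 + ((850 - 10) mod 12) = 10, which is [54, 54, 54, 58, 58, 54, 57].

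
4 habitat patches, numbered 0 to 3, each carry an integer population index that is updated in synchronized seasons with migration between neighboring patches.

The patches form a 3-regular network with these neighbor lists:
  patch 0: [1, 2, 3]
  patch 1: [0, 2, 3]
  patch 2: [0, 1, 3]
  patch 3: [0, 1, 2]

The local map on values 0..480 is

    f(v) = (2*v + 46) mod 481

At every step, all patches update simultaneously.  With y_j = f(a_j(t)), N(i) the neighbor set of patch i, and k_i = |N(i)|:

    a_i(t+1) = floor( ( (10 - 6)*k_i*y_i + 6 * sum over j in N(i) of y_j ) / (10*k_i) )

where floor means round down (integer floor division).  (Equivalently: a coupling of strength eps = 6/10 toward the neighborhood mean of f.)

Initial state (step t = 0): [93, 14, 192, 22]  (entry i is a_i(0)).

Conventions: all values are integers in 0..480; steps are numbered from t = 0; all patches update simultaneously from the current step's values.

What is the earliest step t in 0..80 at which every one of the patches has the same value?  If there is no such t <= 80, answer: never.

Answer: 8
Key observation: Synchronization is absorbing here: once all patches are equal they stay equal, and step 8 is the first all-equal step.

Derivation:
t=0: [93, 14, 192, 22]  (not all equal)
t=1: [211, 180, 251, 183]  (not all equal)
t=2: [364, 351, 284, 353]  (not all equal)
t=3: [251, 246, 219, 247]  (not all equal)
t=4: [50, 48, 37, 49]  (not all equal)
t=5: [139, 138, 134, 139]  (not all equal)
t=6: [321, 321, 319, 321]  (not all equal)
t=7: [206, 206, 205, 206]  (not all equal)
t=8: [457, 457, 457, 457]  (all equal)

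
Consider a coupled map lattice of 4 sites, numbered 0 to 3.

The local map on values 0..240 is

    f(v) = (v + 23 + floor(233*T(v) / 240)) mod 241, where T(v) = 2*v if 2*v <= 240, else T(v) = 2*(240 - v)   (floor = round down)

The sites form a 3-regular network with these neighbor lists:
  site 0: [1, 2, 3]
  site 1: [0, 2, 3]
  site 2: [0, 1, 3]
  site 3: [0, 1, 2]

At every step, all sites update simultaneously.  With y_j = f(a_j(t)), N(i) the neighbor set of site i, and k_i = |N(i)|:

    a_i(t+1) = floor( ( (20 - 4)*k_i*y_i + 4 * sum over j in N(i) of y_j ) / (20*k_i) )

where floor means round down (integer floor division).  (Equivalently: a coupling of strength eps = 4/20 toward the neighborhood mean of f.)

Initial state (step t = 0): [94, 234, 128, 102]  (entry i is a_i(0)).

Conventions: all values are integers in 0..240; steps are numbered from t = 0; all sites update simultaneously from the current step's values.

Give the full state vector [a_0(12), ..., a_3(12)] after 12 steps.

Simulating step by step:
t=0: [94, 234, 128, 102]
t=1: [62, 39, 112, 79]
t=2: [181, 131, 112, 41]
t=3: [86, 121, 111, 135]
t=4: [51, 124, 105, 114]
t=5: [160, 130, 100, 119]
t=6: [99, 120, 84, 125]
t=7: [78, 123, 45, 119]
t=8: [36, 125, 142, 125]
t=9: [127, 128, 117, 128]
t=10: [127, 127, 126, 127]
t=11: [128, 128, 128, 128]
t=12: [127, 127, 127, 127]

Answer: [127, 127, 127, 127]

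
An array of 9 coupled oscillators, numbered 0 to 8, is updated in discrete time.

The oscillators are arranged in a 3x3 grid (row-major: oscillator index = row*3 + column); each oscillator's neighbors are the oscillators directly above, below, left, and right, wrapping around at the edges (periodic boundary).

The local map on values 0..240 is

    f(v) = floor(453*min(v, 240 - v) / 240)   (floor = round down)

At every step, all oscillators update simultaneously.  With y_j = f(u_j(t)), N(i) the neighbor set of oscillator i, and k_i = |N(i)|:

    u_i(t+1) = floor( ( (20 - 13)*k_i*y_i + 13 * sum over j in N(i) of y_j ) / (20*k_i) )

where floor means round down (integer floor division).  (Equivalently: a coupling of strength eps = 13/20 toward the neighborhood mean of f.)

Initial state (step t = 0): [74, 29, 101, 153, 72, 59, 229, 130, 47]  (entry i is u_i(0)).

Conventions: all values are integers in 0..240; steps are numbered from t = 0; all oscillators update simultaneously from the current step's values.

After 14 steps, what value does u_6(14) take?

Answer: u_6(14) = 126

Derivation:
t=0: [74, 29, 101, 153, 72, 59, 229, 130, 47]
t=1: [118, 127, 130, 123, 134, 132, 104, 120, 116]
t=2: [213, 213, 211, 210, 210, 208, 212, 213, 211]
t=3: [51, 51, 53, 55, 54, 56, 52, 51, 54]
t=4: [98, 97, 99, 101, 100, 102, 98, 97, 100]
t=5: [185, 184, 186, 188, 187, 189, 185, 184, 186]
t=6: [102, 103, 101, 99, 100, 98, 102, 103, 101]
t=7: [191, 192, 190, 187, 188, 186, 191, 192, 190]
t=8: [93, 92, 94, 97, 96, 98, 93, 92, 94]
t=9: [176, 175, 177, 180, 179, 181, 176, 175, 177]
t=10: [118, 119, 117, 115, 116, 114, 118, 119, 117]
t=11: [221, 222, 220, 218, 219, 217, 221, 222, 220]
t=12: [35, 34, 37, 39, 38, 40, 35, 34, 37]
t=13: [67, 66, 68, 70, 69, 72, 67, 66, 68]
t=14: [126, 125, 128, 130, 129, 131, 126, 125, 128]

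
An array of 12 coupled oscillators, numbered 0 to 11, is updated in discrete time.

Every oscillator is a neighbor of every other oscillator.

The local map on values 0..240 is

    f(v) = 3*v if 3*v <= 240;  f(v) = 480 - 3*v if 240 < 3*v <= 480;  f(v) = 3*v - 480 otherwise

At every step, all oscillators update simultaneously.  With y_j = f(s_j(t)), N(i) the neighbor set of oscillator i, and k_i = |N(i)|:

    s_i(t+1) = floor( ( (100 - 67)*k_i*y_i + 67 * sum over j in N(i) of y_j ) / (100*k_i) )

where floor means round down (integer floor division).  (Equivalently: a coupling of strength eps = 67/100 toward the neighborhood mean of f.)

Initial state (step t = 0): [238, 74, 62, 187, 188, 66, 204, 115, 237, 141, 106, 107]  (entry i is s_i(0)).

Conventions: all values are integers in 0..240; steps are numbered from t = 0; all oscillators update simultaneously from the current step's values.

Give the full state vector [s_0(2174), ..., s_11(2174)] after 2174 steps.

Simulating step by step:
t=0: [238, 74, 62, 187, 188, 66, 204, 115, 237, 141, 106, 107]
t=1: [177, 174, 164, 136, 137, 167, 150, 150, 176, 129, 158, 157]
t=2: [43, 40, 32, 48, 47, 35, 37, 37, 42, 54, 31, 31]
t=3: [121, 119, 112, 125, 125, 115, 117, 117, 121, 130, 112, 112]
t=4: [121, 123, 129, 118, 118, 126, 124, 124, 121, 114, 129, 129]
t=5: [112, 111, 106, 115, 115, 108, 110, 110, 112, 118, 106, 106]
t=6: [146, 147, 151, 144, 144, 149, 148, 148, 146, 141, 151, 151]
t=7: [39, 38, 35, 41, 41, 37, 37, 37, 39, 43, 35, 35]
t=8: [114, 114, 111, 116, 116, 113, 113, 113, 114, 118, 111, 111]
t=9: [138, 138, 141, 137, 137, 139, 139, 139, 138, 135, 141, 141]
t=10: [64, 64, 62, 65, 65, 63, 63, 63, 64, 67, 62, 62]
t=11: [191, 191, 189, 192, 192, 190, 190, 190, 191, 193, 189, 189]
t=12: [92, 92, 90, 92, 92, 91, 91, 91, 92, 93, 90, 90]
t=13: [205, 205, 207, 205, 205, 206, 206, 206, 205, 204, 207, 207]
t=14: [136, 136, 138, 136, 136, 137, 137, 137, 136, 135, 138, 138]
t=15: [70, 70, 68, 70, 70, 69, 69, 69, 70, 71, 68, 68]
t=16: [208, 208, 206, 208, 208, 207, 207, 207, 208, 209, 206, 206]
t=17: [142, 142, 140, 142, 142, 141, 141, 141, 142, 143, 140, 140]
t=18: [55, 55, 57, 55, 55, 56, 56, 56, 55, 54, 57, 57]
t=19: [166, 166, 168, 166, 166, 167, 167, 167, 166, 165, 168, 168]
t=20: [19, 19, 21, 19, 19, 20, 20, 20, 19, 18, 21, 21]
t=21: [58, 58, 60, 58, 58, 59, 59, 59, 58, 57, 60, 60]
t=22: [175, 175, 177, 175, 175, 176, 176, 176, 175, 174, 177, 177]
t=23: [46, 46, 48, 46, 46, 47, 47, 47, 46, 45, 48, 48]
t=24: [139, 139, 141, 139, 139, 140, 140, 140, 139, 138, 141, 141]
t=25: [61, 61, 59, 61, 61, 60, 60, 60, 61, 62, 59, 59]
t=26: [181, 181, 179, 181, 181, 180, 180, 180, 181, 182, 179, 179]
t=27: [61, 61, 59, 61, 61, 60, 60, 60, 61, 62, 59, 59]

Answer: [181, 181, 179, 181, 181, 180, 180, 180, 181, 182, 179, 179]
Key observation: The state at step 25, [61, 61, 59, 61, 61, 60, 60, 60, 61, 62, 59, 59], reappears at step 27: the system is in a cycle of period 2 from step 25 on.  Therefore the state at step 2174 equals the state at step 25 + ((2174 - 25) mod 2) = 26, which is [181, 181, 179, 181, 181, 180, 180, 180, 181, 182, 179, 179].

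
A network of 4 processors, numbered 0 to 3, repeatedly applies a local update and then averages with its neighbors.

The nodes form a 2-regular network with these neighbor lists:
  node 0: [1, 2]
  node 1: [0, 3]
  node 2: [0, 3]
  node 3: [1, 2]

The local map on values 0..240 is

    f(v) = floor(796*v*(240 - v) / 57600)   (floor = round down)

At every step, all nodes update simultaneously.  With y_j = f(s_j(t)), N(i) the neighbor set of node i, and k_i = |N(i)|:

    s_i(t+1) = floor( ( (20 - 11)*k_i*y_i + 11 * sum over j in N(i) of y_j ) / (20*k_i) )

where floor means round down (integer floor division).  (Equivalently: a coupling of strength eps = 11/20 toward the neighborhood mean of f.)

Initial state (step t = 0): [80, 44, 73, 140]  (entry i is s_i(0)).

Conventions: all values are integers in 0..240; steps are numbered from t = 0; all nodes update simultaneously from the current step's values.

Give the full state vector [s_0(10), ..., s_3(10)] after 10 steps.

Simulating step by step:
t=0: [80, 44, 73, 140]
t=1: [158, 155, 177, 165]
t=2: [172, 178, 165, 169]
t=3: [161, 158, 166, 163]
t=4: [174, 176, 171, 173]
t=5: [158, 157, 160, 159]
t=6: [178, 178, 177, 177]
t=7: [152, 152, 153, 153]
t=8: [183, 183, 183, 183]
t=9: [144, 144, 144, 144]
t=10: [191, 191, 191, 191]

Answer: [191, 191, 191, 191]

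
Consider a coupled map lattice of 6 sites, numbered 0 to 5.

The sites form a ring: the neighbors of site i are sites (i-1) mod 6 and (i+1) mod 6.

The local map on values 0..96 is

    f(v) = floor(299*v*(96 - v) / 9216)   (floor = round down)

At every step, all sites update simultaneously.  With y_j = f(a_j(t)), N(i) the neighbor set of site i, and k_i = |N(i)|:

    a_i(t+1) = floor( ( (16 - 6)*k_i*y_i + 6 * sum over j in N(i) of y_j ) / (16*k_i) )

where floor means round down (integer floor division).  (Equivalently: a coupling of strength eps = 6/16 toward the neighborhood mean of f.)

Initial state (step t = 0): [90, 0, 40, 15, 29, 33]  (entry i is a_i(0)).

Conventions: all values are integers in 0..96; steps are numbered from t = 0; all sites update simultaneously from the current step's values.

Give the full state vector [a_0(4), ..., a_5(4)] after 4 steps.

Simulating step by step:
t=0: [90, 0, 40, 15, 29, 33]
t=1: [23, 16, 52, 49, 59, 56]
t=2: [54, 49, 67, 73, 71, 68]
t=3: [70, 71, 63, 56, 57, 62]
t=4: [60, 59, 66, 71, 71, 67]

Answer: [60, 59, 66, 71, 71, 67]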